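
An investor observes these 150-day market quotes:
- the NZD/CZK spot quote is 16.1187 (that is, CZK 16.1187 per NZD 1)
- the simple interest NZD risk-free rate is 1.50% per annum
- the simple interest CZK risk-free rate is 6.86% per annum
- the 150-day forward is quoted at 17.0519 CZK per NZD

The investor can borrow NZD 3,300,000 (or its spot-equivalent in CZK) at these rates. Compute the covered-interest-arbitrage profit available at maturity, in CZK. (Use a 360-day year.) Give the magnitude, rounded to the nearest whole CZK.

CZK 1,910,859

T = 150/360 years.
Keep in NZD, deliver into the forward: 3,300,000·1.006250·17.0519 = CZK 56,622,965.44.
Swap to CZK now, deposit: 3,300,000·16.1187·1.0285833333 = CZK 54,712,106.38.
The quoted forward overvalues NZD, so borrow CZK, buy NZD at spot, deposit the NZD at 1.50%, and sell the proceeds forward at 17.0519.
The gap between the two covered legs is CZK 1,910,859.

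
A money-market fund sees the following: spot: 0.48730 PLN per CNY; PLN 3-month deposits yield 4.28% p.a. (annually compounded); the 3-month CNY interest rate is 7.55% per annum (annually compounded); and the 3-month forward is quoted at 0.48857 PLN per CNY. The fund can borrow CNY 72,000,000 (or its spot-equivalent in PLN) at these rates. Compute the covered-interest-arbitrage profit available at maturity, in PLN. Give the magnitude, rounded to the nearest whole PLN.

PLN 367,859

T = 3/12 years.
Invest the CNY and cover forward: 72,000,000 × 1.018362981 × 0.48857 = PLN 35,822,995.32.
Convert at spot and invest in PLN: 72,000,000 × 0.48730 × 1.0105324304 = PLN 35,455,136.64.
The quoted forward overvalues CNY, so borrow PLN, buy CNY at spot, deposit the CNY at 7.55%, and sell the proceeds forward at 0.48857.
The gap between the two covered legs is PLN 367,859.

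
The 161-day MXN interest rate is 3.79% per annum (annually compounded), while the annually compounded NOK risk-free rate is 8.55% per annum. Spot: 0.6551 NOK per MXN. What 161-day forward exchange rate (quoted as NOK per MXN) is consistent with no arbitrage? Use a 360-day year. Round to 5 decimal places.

T = 161/360 years.
NOK growth factor: (1 + 0.0855)^(161/360) = 1.0373718.
Growth of 1 MXN over T: (1 + 0.0379)^(161/360) = 1.0167756.
CIP: F = S · (grow NOK)/(grow MXN) = 0.6551 × 1.0373718/1.0167756 = 0.6683700 NOK per MXN.

0.66837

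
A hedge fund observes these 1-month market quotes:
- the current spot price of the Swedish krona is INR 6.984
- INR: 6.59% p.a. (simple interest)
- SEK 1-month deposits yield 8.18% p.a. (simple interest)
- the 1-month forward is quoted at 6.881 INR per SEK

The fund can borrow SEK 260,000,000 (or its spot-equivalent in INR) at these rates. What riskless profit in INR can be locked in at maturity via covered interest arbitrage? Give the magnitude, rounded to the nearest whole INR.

INR 24,556,562

T = 1/12 years.
Keep in SEK, deliver into the forward: 260,000,000·1.006816666667·6.881 = INR 1,801,255,425.67.
Swap to INR now, deposit: 260,000,000·6.984·1.005491666667 = INR 1,825,811,988.00.
The quoted forward undervalues SEK, so borrow SEK, convert to INR at spot, deposit the INR at 6.59%, and buy SEK forward at 6.881 to cover the loan.
Arbitrage profit = |1,801,255,425.67 − 1,825,811,988.00| = INR 24,556,562.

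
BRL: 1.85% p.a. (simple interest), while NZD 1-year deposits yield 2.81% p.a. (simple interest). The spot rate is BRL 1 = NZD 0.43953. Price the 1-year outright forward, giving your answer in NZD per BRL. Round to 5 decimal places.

T = 1 year.
Growth of 1 NZD over T: 1 + 0.0281×1 = 1.028100.
BRL growth factor: 1 + 0.0185×1 = 1.018500.
CIP: F = S · (grow NZD)/(grow BRL) = 0.43953 × 1.028100/1.018500 = 0.4436728 NZD per BRL.

0.44367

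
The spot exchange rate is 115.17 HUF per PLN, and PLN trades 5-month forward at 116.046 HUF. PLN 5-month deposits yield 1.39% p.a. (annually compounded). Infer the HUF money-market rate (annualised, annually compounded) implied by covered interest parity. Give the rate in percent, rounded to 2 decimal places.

T = 5/12 years.
CIP gives F = S · g_HUF/g_PLN, so g_HUF/g_PLN = 116.046/115.17 = 1.0076061.
The PLN side grows by (1 + 0.0139)^(5/12) = 1.0057684.
Hence g_HUF = 1.0134184.
r = 1.0134184^(12/5) − 1 = 0.032507 → 3.25%.

3.25%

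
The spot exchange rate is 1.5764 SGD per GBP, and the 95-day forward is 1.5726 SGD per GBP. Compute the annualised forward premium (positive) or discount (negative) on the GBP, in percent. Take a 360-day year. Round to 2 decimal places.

T = 95/360 years.
Period premium: (1.5726 − 1.5764)/1.5764 = -0.0024106.
×(1/T) gives -0.91% p.a.

-0.91%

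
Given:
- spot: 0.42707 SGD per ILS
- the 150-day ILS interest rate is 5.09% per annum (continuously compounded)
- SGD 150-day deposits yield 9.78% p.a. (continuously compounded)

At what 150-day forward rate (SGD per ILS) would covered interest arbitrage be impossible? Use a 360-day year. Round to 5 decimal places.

T = 150/360 years.
SGD growth factor: e^(0.0978×150/360) = 1.0415917.
ILS growth factor: e^(0.0509×150/360) = 1.0214348.
CIP: F = S · (grow SGD)/(grow ILS) = 0.42707 × 1.0415917/1.0214348 = 0.4354978 SGD per ILS.

0.43550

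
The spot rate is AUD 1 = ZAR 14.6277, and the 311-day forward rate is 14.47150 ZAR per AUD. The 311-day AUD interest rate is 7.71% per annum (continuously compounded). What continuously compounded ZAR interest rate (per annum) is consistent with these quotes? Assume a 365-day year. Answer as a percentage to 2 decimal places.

6.45%

T = 311/365 years.
By CIP, F/S equals the ZAR-to-AUD growth ratio: 14.4715/14.6277 = 0.9893216.
AUD growth factor: e^(0.0771×311/365) = 1.0678993.
So the ZAR growth factor = 1.0564958.
r = ln(1.0564958)/(311/365) = 0.064500 → 6.45%.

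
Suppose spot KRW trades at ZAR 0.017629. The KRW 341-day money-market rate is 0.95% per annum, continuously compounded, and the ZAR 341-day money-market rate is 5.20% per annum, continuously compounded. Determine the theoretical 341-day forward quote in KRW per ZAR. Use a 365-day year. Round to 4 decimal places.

54.5166

T = 341/365 years.
ZAR growth factor: e^(0.0520×341/365) = 1.04978021.
KRW accumulates by e^(0.0095×341/365) = 1.00891485.
Forward (ZAR per KRW) = 0.017629 × 1.04978021 / 1.00891485 = 0.018343050.
Invert for KRW per ZAR: 1 / 0.018343050 = 54.5166.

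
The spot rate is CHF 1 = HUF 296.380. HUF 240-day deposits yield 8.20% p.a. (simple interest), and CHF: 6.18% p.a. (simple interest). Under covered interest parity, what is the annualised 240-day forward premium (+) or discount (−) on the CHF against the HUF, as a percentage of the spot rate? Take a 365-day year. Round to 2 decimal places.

+1.94%

T = 240/365 years.
F = S · g_HUF/g_CHF = 296.38 × 1.0539178/1.0406356 = 300.162860.
Annualised premium = (F − S)/S × (1/T) = (300.162860 − 296.38)/296.38 ÷ (240/365) = 1.94%.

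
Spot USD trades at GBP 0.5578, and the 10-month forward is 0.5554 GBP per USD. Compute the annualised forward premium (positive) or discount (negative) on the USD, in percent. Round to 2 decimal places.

T = 10/12 years.
USD trades forward at -0.43026% vs spot over the period.
Per annum: -0.0043026 / (10/12) = -0.005163 = -0.52%.

-0.52%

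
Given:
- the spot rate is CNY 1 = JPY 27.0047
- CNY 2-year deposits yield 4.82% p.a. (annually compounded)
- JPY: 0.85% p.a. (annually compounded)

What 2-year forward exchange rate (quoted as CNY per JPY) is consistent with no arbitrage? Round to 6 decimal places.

T = 2 years.
JPY growth factor: (1 + 0.0085)^2 = 1.0170723.
CNY growth factor: (1 + 0.0482)^2 = 1.0987232.
So F = 27.0047 × 1.0170723 / 1.0987232 = 24.99786 (JPY/CNY).
Quoted the other way: 1/24.99786 = 0.040003 CNY per JPY.

0.040003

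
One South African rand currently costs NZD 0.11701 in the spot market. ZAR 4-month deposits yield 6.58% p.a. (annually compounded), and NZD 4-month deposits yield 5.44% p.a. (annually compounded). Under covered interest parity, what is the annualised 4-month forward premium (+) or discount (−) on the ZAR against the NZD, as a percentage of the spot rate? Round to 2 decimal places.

-1.07%

T = 4/12 years.
CIP forward (NZD per ZAR) = 0.11701 × 1.0178141/1.0214691 = 0.11659132.
Annualised premium = (F − S)/S × (1/T) = (0.11659132 − 0.11701)/0.11701 ÷ (4/12) = -1.07%.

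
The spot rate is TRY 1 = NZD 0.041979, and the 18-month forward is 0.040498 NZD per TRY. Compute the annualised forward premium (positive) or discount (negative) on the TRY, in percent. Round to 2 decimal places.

T = 18/12 years.
(F − S)/S = (0.040498 − 0.041979)/0.041979 = -0.0352795.
×(1/T) gives -2.35% p.a.

-2.35%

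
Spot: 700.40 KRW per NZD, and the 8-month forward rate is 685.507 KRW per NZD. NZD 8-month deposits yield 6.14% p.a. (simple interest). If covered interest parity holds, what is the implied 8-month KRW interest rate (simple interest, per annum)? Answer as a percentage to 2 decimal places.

2.82%

T = 8/12 years.
CIP gives F = S · g_KRW/g_NZD, so g_KRW/g_NZD = 685.507/700.4 = 0.9787364.
The NZD side grows by 1 + 0.0614×8/12 = 1.0409333.
So the KRW growth factor = 1.0187993.
(1.0187993 − 1)/T = 0.028199, i.e. 2.82%.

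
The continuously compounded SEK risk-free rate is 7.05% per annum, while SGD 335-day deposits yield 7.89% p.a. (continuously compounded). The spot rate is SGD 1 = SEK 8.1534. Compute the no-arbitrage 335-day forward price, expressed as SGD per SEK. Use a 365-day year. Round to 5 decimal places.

T = 335/365 years.
SEK accumulates by e^(0.0705×335/365) = 1.0668448.
Growth of 1 SGD over T: e^(0.0789×335/365) = 1.0751015.
CIP: F = S · (grow SEK)/(grow SGD) = 8.1534 × 1.0668448/1.0751015 = 8.090782 SEK per SGD.
Quoted the other way: 1/8.090782 = 0.12360 SGD per SEK.

0.12360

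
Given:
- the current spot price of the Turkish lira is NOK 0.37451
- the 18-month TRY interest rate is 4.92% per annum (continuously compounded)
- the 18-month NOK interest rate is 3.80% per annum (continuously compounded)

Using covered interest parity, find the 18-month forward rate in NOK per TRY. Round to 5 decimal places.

T = 18/12 years.
NOK growth factor: e^(0.0380×18/12) = 1.0586558.
TRY accumulates by e^(0.0492×18/12) = 1.0765915.
CIP: F = S · (grow NOK)/(grow TRY) = 0.37451 × 1.0586558/1.0765915 = 0.3682708 NOK per TRY.

0.36827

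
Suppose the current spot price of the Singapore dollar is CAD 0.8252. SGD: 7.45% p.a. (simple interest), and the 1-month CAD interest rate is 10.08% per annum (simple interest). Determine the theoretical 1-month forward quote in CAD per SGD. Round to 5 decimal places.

T = 1/12 years.
CAD growth factor: 1 + 0.1008×1/12 = 1.008400.
SGD accumulates by 1 + 0.0745×1/12 = 1.0062083.
CIP: F = S · (grow CAD)/(grow SGD) = 0.8252 × 1.008400/1.0062083 = 0.8269974 CAD per SGD.

0.82700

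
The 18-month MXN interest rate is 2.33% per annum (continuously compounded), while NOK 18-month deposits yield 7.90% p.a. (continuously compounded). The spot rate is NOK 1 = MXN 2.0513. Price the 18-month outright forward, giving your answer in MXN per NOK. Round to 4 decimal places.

T = 18/12 years.
Growth of 1 MXN over T: e^(0.0233×18/12) = 1.0355679.
NOK growth factor: e^(0.0790×18/12) = 1.1258069.
So F = 2.0513 × 1.0355679 / 1.1258069 = 1.886878 (MXN/NOK).

1.8869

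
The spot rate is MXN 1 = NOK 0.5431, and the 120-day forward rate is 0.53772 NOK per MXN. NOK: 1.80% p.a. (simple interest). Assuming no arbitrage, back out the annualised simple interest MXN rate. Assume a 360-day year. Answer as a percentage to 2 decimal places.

T = 120/360 years.
CIP gives F = S · g_NOK/g_MXN, so g_NOK/g_MXN = 0.53772/0.5431 = 0.9900939.
NOK growth factor: 1 + 0.0180×120/360 = 1.006000.
So the MXN growth factor = 1.0160652.
(1.0160652 − 1)/T = 0.048196, i.e. 4.82%.

4.82%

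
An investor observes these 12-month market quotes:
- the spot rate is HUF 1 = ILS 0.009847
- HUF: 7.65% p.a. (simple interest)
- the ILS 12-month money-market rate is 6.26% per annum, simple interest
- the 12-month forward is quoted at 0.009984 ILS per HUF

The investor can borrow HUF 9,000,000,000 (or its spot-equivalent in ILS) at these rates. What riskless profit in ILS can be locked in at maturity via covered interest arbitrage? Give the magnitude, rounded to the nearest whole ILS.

ILS 2,559,184

T = 1 year.
Invest the HUF and cover forward: 9,000,000,000 × 1.076500 × 0.009984 = ILS 96,729,984.00.
Convert at spot and invest in ILS: 9,000,000,000 × 0.009847 × 1.062600 = ILS 94,170,799.80.
The quoted forward overvalues HUF, so borrow ILS, buy HUF at spot, deposit the HUF at 7.65%, and sell the proceeds forward at 0.009984.
The gap between the two covered legs is ILS 2,559,184.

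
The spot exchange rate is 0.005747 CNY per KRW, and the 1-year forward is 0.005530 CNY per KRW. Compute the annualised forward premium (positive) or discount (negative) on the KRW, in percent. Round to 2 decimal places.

T = 1 year.
(F − S)/S = (0.005530 − 0.005747)/0.005747 = -0.0377588.
Annualise by dividing by T: -0.0377588 / 1 = -0.037759 → -3.78%.

-3.78%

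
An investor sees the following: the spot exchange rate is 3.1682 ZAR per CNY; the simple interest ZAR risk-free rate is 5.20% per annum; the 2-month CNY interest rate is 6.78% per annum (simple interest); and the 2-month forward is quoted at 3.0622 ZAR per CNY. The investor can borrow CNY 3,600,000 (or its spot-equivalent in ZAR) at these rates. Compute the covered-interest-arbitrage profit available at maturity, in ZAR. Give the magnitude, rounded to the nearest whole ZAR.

ZAR 355,878

T = 2/12 years.
Keep in CNY, deliver into the forward: 3,600,000·1.011300·3.0622 = ZAR 11,148,490.30.
Swap to ZAR now, deposit: 3,600,000·3.1682·1.0086666667 = ZAR 11,504,367.84.
The quoted forward undervalues CNY, so borrow CNY, convert to ZAR at spot, deposit the ZAR at 5.20%, and buy CNY forward at 3.0622 to cover the loan.
The gap between the two covered legs is ZAR 355,878.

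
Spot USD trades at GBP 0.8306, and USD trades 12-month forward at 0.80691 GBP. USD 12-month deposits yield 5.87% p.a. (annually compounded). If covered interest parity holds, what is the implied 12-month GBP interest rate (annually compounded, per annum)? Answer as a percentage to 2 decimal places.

2.85%

T = 1 year.
CIP gives F = S · g_GBP/g_USD, so g_GBP/g_USD = 0.80691/0.8306 = 0.9714784.
USD growth factor: (1 + 0.0587)^1 = 1.058700.
So the GBP growth factor = 1.0285042.
r = 1.0285042^(1/1) − 1 = 0.028504 → 2.85%.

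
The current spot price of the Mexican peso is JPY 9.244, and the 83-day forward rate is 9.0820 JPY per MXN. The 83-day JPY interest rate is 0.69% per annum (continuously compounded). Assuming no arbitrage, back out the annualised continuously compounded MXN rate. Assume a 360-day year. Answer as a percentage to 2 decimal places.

T = 83/360 years.
By CIP, F/S equals the JPY-to-MXN growth ratio: 9.082/9.244 = 0.9824751.
JPY growth factor: e^(0.0069×83/360) = 1.0015921.
So the MXN growth factor = 1.019458.
r = ln(1.019458)/(83/360) = 0.083586 → 8.36%.

8.36%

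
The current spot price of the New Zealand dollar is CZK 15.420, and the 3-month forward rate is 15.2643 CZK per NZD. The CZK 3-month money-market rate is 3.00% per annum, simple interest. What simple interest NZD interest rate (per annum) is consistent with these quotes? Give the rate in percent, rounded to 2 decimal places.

7.11%

T = 3/12 years.
F/S = 15.2643/15.42 = 0.9899027 = (growth of CZK) / (growth of NZD).
CZK growth factor: 1 + 0.0300×3/12 = 1.007500.
Hence g_NZD = 1.0177768.
(1.0177768 − 1)/T = 0.071107, i.e. 7.11%.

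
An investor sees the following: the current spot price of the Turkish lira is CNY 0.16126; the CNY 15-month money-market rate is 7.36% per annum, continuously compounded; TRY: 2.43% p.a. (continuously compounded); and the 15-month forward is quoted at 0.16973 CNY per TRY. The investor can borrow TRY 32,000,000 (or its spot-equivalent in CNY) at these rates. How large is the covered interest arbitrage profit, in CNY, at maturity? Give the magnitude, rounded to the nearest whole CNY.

CNY 58,725

T = 15/12 years.
Keep in TRY, deliver into the forward: 32,000,000·1.030841027·0.16973 = CNY 5,598,868.72.
Swap to CNY now, deposit: 32,000,000·0.16126·1.096364822 = CNY 5,657,593.32.
The quoted forward undervalues TRY, so borrow TRY, convert to CNY at spot, deposit the CNY at 7.36%, and buy TRY forward at 0.16973 to cover the loan.
Arbitrage profit = |5,598,868.72 − 5,657,593.32| = CNY 58,725.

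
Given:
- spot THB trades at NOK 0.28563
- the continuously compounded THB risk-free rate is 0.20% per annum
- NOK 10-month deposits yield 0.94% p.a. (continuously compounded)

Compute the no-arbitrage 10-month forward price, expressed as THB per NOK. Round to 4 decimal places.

3.4795

T = 10/12 years.
NOK accumulates by e^(0.0094×10/12) = 1.0078641.
THB growth factor: e^(0.0020×10/12) = 1.0016681.
Forward (NOK per THB) = 0.28563 × 1.0078641 / 1.0016681 = 0.2873968.
Invert for THB per NOK: 1 / 0.2873968 = 3.4795.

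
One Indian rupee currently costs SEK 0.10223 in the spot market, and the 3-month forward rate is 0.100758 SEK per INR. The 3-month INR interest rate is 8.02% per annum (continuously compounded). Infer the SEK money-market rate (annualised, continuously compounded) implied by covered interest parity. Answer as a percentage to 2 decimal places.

T = 3/12 years.
By CIP, F/S equals the SEK-to-INR growth ratio: 0.100758/0.10223 = 0.9856011.
The INR side grows by e^(0.0802×3/12) = 1.0202524.
Hence g_SEK = 1.0055619.
r = ln(1.0055619)/(3/12) = 0.022186 → 2.22%.

2.22%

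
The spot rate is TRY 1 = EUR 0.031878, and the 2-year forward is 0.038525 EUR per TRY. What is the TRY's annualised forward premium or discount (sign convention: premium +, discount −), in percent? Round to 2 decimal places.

+10.43%

T = 2 years.
(F − S)/S = (0.038525 − 0.031878)/0.031878 = 0.2085137.
×(1/T) gives 10.43% p.a.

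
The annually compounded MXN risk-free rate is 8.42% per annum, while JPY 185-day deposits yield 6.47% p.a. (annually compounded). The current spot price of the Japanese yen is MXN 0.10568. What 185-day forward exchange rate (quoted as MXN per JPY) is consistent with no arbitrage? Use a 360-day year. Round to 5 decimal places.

0.10667

T = 185/360 years.
Growth of 1 MXN over T: (1 + 0.0842)^(185/360) = 1.042419.
Growth of 1 JPY over T: (1 + 0.0647)^(185/360) = 1.0327419.
So F = 0.10568 × 1.042419 / 1.0327419 = 0.1066703 (MXN/JPY).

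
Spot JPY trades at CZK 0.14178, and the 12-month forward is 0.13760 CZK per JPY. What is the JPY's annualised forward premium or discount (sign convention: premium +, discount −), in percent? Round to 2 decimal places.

T = 1 year.
Period premium: (0.13760 − 0.14178)/0.14178 = -0.0294823.
Annualise by dividing by T: -0.0294823 / 1 = -0.029482 → -2.95%.

-2.95%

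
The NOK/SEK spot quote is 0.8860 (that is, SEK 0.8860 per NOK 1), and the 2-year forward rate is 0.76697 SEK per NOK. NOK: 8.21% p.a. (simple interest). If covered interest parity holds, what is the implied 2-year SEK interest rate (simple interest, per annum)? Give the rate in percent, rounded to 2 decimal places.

T = 2 years.
By CIP, F/S equals the SEK-to-NOK growth ratio: 0.76697/0.886 = 0.8656546.
The NOK side grows by 1 + 0.0821×2 = 1.164200.
Hence g_SEK = 1.0077951.
(1.0077951 − 1)/T = 0.003898, i.e. 0.39%.

0.39%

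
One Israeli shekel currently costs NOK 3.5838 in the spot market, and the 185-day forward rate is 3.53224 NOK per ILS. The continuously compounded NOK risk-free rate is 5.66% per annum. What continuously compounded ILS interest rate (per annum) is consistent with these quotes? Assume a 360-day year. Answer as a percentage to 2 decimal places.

8.48%

T = 185/360 years.
F/S = 3.53224/3.5838 = 0.9856130 = (growth of NOK) / (growth of ILS).
The NOK side grows by e^(0.0566×185/360) = 1.0295132.
That pins the ILS growth at 1.044541.
Take logs: ln 1.044541 / (185/360) = 0.084800, so 8.48%.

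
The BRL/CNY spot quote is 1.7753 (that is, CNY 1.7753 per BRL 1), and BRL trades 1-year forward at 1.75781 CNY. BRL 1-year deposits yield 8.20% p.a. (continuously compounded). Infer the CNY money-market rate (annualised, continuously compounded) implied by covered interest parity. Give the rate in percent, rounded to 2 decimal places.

7.21%

T = 1 year.
CIP gives F = S · g_CNY/g_BRL, so g_CNY/g_BRL = 1.75781/1.7753 = 0.9901481.
The BRL side grows by e^(0.0820×1) = 1.0854558.
That pins the CNY growth at 1.074762.
r = ln(1.074762)/1 = 0.072099 → 7.21%.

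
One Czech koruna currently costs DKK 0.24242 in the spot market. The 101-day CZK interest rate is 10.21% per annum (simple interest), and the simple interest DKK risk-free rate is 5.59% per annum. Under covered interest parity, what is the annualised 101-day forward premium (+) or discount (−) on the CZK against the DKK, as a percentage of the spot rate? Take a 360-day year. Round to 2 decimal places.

-4.49%

T = 101/360 years.
F = S · g_DKK/g_CZK = 0.24242 × 1.0156831/1.0286447 = 0.23936535.
(F − S)/S ÷ T = (0.23936535 − 0.24242)/0.24242/(101/360) = -0.044913 → -4.49%.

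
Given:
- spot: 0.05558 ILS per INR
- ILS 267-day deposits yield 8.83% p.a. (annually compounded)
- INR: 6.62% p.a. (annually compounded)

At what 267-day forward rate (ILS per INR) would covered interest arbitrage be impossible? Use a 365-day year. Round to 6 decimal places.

T = 267/365 years.
ILS growth factor: (1 + 0.0883)^(267/365) = 1.0638536.
INR accumulates by (1 + 0.0662)^(267/365) = 1.048007.
So F = 0.05558 × 1.0638536 / 1.048007 = 0.05642041 (ILS/INR).

0.056420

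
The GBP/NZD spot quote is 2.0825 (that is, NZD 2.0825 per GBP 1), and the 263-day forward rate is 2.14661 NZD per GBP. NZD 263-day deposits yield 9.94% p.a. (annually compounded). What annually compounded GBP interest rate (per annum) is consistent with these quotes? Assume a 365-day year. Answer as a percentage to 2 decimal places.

T = 263/365 years.
CIP gives F = S · g_NZD/g_GBP, so g_NZD/g_GBP = 2.14661/2.0825 = 1.0307851.
NZD growth factor: (1 + 0.0994)^(263/365) = 1.0706676.
That pins the GBP growth at 1.0386914.
Annualise: 1.0386914^(365/263) − 1 = 0.054097 = 5.41%.

5.41%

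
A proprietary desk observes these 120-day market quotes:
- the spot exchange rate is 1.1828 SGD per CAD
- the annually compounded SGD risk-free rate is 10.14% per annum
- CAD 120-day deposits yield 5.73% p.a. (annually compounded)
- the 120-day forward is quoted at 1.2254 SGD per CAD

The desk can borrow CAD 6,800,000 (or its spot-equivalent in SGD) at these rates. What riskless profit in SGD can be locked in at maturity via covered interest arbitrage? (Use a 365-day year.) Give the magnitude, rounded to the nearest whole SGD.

SGD 184,240

T = 120/365 years.
Invest the CAD and cover forward: 6,800,000 × 1.018487218 × 1.2254 = SGD 8,486,768.81.
Convert at spot and invest in SGD: 6,800,000 × 1.1828 × 1.032262524 = SGD 8,302,528.77.
The quoted forward overvalues CAD, so borrow SGD, buy CAD at spot, deposit the CAD at 5.73%, and sell the proceeds forward at 1.2254.
Profit = 8,486,768.81 − 8,302,528.77 = SGD 184,240.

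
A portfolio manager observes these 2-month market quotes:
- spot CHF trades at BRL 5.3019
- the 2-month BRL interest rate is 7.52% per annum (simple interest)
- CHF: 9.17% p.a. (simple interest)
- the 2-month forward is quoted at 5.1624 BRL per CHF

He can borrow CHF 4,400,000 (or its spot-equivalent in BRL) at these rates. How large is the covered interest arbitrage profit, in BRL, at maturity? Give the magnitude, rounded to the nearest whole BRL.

BRL 559,028

T = 2/12 years.
Route A — deposit CHF, sell forward: 4,400,000 × 1.0152833333 × 5.1624 = BRL 23,061,714.19.
Route B — convert at spot, deposit BRL: 4,400,000 × 5.3019 × 1.0125333333 = BRL 23,620,742.11.
The quoted forward undervalues CHF, so borrow CHF, convert to BRL at spot, deposit the BRL at 7.52%, and buy CHF forward at 5.1624 to cover the loan.
Profit = 23,620,742.11 − 23,061,714.19 = BRL 559,028.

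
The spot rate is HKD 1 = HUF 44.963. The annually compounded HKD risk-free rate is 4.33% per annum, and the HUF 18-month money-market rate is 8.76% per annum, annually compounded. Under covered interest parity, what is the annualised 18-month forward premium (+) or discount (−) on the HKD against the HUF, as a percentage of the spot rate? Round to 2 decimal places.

+4.29%

T = 18/12 years.
No-arbitrage forward: 44.963 × 1.134237 / 1.0656481 = 47.856979 HUF/HKD.
Annualised premium = (F − S)/S × (1/T) = (47.856979 − 44.963)/44.963 ÷ (18/12) = 4.29%.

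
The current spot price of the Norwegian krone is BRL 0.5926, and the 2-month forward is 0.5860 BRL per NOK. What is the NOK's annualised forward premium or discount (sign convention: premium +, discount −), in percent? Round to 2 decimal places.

-6.68%

T = 2/12 years.
(F − S)/S = (0.5860 − 0.5926)/0.5926 = -0.0111374.
×(1/T) gives -6.68% p.a.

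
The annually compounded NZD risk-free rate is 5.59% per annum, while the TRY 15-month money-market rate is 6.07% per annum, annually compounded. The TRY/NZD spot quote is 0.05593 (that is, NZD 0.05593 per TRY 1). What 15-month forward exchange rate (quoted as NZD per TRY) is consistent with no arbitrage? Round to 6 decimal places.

T = 15/12 years.
NZD growth factor: (1 + 0.0559)^(15/12) = 1.0703566.
Growth of 1 TRY over T: (1 + 0.0607)^(15/12) = 1.0764422.
CIP: F = S · (grow NZD)/(grow TRY) = 0.05593 × 1.0703566/1.0764422 = 0.05561380 NZD per TRY.

0.055614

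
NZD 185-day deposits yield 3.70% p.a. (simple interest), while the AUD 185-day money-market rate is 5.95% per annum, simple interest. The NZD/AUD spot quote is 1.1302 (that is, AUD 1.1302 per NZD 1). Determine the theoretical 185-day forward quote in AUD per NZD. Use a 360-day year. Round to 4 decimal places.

1.1430

T = 185/360 years.
Growth of 1 AUD over T: 1 + 0.0595×185/360 = 1.0305764.
Growth of 1 NZD over T: 1 + 0.0370×185/360 = 1.0190139.
So F = 1.1302 × 1.0305764 / 1.0190139 = 1.143024 (AUD/NZD).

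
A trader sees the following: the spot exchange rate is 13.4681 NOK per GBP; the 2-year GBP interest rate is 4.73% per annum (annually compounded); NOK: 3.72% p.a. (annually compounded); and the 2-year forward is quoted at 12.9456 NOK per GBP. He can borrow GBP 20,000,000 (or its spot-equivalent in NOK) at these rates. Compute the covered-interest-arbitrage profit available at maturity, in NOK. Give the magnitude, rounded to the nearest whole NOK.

NOK 5,790,950

T = 2 years.
Invest the GBP and cover forward: 20,000,000 × 1.09683729 × 12.9456 = NOK 283,984,336.43.
Convert at spot and invest in NOK: 20,000,000 × 13.4681 × 1.07578384 = NOK 289,775,286.71.
The quoted forward undervalues GBP, so borrow GBP, convert to NOK at spot, deposit the NOK at 3.72%, and buy GBP forward at 12.9456 to cover the loan.
Arbitrage profit = |283,984,336.43 − 289,775,286.71| = NOK 5,790,950.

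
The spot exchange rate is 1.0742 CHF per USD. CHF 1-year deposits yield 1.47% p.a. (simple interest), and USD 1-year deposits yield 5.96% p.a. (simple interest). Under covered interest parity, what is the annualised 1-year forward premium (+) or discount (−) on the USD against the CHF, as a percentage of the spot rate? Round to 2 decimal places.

-4.24%

T = 1 year.
CIP forward (CHF per USD) = 1.0742 × 1.014700/1.059600 = 1.0286813.
(F − S)/S ÷ T = (1.0286813 − 1.0742)/1.0742/1 = -0.042375 → -4.24%.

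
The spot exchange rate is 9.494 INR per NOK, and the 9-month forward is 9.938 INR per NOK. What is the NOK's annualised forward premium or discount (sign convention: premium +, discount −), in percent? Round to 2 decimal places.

+6.24%

T = 9/12 years.
NOK trades forward at +4.67664% vs spot over the period.
Annualise by dividing by T: 0.0467664 / (9/12) = 0.062355 → 6.24%.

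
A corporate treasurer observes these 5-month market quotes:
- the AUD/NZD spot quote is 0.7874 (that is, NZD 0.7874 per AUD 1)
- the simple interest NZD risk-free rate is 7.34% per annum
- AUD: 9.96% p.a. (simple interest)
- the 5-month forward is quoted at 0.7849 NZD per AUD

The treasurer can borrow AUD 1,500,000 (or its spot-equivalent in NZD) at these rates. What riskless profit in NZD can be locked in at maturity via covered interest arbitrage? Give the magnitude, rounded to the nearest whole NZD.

NZD 8,988

T = 5/12 years.
Keep in AUD, deliver into the forward: 1,500,000·1.041500·0.7849 = NZD 1,226,210.03.
Swap to NZD now, deposit: 1,500,000·0.7874·1.030583333 = NZD 1,217,221.97.
The quoted forward overvalues AUD, so borrow NZD, buy AUD at spot, deposit the AUD at 9.96%, and sell the proceeds forward at 0.7849.
Arbitrage profit = |1,226,210.03 − 1,217,221.97| = NZD 8,988.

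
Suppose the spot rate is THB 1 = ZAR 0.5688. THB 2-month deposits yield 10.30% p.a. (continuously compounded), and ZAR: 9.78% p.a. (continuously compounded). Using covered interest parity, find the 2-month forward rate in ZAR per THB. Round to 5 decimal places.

0.56831

T = 2/12 years.
ZAR accumulates by e^(0.0978×2/12) = 1.0164336.
THB growth factor: e^(0.1030×2/12) = 1.0173149.
Forward (ZAR per THB) = 0.5688 × 1.0164336 / 1.0173149 = 0.5683072.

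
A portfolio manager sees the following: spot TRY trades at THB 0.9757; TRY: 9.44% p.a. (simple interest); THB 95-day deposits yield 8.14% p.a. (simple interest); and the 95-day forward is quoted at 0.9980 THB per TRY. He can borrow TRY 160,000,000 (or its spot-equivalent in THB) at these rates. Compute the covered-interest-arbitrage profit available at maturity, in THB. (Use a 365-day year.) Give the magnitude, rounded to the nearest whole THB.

T = 95/365 years.
Keep in TRY, deliver into the forward: 160,000,000·1.02456986301·0.9980 = THB 163,603,315.73.
Swap to THB now, deposit: 160,000,000·0.9757·1.02118630137 = THB 159,419,435.88.
The quoted forward overvalues TRY, so borrow THB, buy TRY at spot, deposit the TRY at 9.44%, and sell the proceeds forward at 0.9980.
Profit = 163,603,315.73 − 159,419,435.88 = THB 4,183,880.

THB 4,183,880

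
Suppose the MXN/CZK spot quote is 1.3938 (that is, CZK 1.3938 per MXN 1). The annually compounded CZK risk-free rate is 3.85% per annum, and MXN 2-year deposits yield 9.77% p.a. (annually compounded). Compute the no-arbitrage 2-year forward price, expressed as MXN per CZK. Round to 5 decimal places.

T = 2 years.
Growth of 1 CZK over T: (1 + 0.0385)^2 = 1.0784822.
Growth of 1 MXN over T: (1 + 0.0977)^2 = 1.2049453.
CIP: F = S · (grow CZK)/(grow MXN) = 1.3938 × 1.0784822/1.2049453 = 1.247516 CZK per MXN.
Quoted the other way: 1/1.247516 = 0.80159 MXN per CZK.

0.80159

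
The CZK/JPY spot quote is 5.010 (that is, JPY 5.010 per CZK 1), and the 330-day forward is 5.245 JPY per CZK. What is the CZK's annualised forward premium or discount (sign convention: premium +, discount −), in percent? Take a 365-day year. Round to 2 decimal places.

T = 330/365 years.
Period premium: (5.245 − 5.01)/5.01 = 0.0469062.
Annualise by dividing by T: 0.0469062 / (330/365) = 0.051881 → 5.19%.

+5.19%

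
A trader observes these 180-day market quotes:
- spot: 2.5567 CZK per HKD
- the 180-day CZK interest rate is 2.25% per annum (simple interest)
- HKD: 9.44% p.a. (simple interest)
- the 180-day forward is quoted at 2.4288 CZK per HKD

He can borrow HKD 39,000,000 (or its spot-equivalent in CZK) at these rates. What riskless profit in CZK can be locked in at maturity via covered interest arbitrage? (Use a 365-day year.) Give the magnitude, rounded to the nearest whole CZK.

T = 180/365 years.
Keep in HKD, deliver into the forward: 39,000,000·1.0465534247·2.4288 = CZK 99,132,889.36.
Swap to CZK now, deposit: 39,000,000·2.5567·1.0110958904 = CZK 100,817,685.66.
The quoted forward undervalues HKD, so borrow HKD, convert to CZK at spot, deposit the CZK at 2.25%, and buy HKD forward at 2.4288 to cover the loan.
Profit = 100,817,685.66 − 99,132,889.36 = CZK 1,684,796.

CZK 1,684,796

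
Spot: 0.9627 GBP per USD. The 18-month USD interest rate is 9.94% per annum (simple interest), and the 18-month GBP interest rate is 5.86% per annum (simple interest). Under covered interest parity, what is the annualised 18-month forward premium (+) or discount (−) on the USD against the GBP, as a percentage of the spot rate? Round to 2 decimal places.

T = 18/12 years.
No-arbitrage forward: 0.9627 × 1.087900 / 1.149100 = 0.9114275 GBP/USD.
Annualised premium = (F − S)/S × (1/T) = (0.9114275 − 0.9627)/0.9627 ÷ (18/12) = -3.55%.

-3.55%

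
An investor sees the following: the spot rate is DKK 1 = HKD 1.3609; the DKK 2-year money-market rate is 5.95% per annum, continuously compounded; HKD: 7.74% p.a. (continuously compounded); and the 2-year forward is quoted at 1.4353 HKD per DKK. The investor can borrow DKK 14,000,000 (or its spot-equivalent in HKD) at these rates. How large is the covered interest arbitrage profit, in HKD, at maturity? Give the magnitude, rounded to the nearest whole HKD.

T = 2 years.
Route A — deposit DKK, sell forward: 14,000,000 × 1.1263699183 × 1.4353 = HKD 22,633,502.41.
Route B — convert at spot, deposit HKD: 14,000,000 × 1.3609 × 1.1674244529 = HKD 22,242,471.13.
The quoted forward overvalues DKK, so borrow HKD, buy DKK at spot, deposit the DKK at 5.95%, and sell the proceeds forward at 1.4353.
Profit = 22,633,502.41 − 22,242,471.13 = HKD 391,031.

HKD 391,031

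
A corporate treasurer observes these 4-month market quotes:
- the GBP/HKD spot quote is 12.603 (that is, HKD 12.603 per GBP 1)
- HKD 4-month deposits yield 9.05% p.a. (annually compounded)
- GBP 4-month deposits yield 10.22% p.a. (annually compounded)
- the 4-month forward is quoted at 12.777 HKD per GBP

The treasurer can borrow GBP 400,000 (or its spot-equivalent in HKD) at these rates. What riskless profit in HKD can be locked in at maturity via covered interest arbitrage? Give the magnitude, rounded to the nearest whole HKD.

HKD 90,386

T = 4/12 years.
Invest the GBP and cover forward: 400,000 × 1.032967844 × 12.777 = HKD 5,279,292.06.
Convert at spot and invest in HKD: 400,000 × 12.603 × 1.029299804 = HKD 5,188,906.17.
The quoted forward overvalues GBP, so borrow HKD, buy GBP at spot, deposit the GBP at 10.22%, and sell the proceeds forward at 12.777.
Profit = 5,279,292.06 − 5,188,906.17 = HKD 90,386.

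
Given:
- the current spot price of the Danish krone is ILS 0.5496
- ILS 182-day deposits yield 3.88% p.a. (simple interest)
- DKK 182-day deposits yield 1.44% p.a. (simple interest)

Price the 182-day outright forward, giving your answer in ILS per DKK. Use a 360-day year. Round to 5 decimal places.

T = 182/360 years.
ILS growth factor: 1 + 0.0388×182/360 = 1.0196156.
DKK growth factor: 1 + 0.0144×182/360 = 1.007280.
CIP: F = S · (grow ILS)/(grow DKK) = 0.5496 × 1.0196156/1.007280 = 0.5563306 ILS per DKK.

0.55633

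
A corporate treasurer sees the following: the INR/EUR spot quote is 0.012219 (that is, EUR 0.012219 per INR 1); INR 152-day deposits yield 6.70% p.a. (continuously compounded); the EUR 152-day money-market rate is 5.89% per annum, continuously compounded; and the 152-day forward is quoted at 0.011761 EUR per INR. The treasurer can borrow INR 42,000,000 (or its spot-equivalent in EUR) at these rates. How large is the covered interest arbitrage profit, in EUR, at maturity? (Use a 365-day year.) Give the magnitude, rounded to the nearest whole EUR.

EUR 18,003

T = 152/365 years.
Keep in INR, deliver into the forward: 42,000,000·1.02829426·0.011761 = EUR 507,938.29.
Swap to EUR now, deposit: 42,000,000·0.012219·1.02483151 = EUR 525,941.48.
The quoted forward undervalues INR, so borrow INR, convert to EUR at spot, deposit the EUR at 5.89%, and buy INR forward at 0.011761 to cover the loan.
Arbitrage profit = |507,938.29 − 525,941.48| = EUR 18,003.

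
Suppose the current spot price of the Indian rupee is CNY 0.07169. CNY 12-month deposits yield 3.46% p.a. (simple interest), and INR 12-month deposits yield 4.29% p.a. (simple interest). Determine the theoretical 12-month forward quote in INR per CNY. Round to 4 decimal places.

14.0609

T = 1 year.
CNY growth factor: 1 + 0.0346×1 = 1.034600.
INR growth factor: 1 + 0.0429×1 = 1.042900.
So F = 0.07169 × 1.034600 / 1.042900 = 0.071119450 (CNY/INR).
Invert for INR per CNY: 1 / 0.071119450 = 14.0609.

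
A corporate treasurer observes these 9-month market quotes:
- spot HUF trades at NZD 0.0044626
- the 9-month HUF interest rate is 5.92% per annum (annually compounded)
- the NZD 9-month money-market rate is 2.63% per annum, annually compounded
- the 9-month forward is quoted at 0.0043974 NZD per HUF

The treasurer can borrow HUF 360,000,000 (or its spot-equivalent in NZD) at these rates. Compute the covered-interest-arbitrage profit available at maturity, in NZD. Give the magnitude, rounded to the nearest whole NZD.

NZD 14,722

T = 9/12 years.
Route A — deposit HUF, sell forward: 360,000,000 × 1.044079285 × 0.0043974 = NZD 1,652,844.33.
Route B — convert at spot, deposit NZD: 360,000,000 × 0.0044626 × 1.019660854 = NZD 1,638,121.87.
The quoted forward overvalues HUF, so borrow NZD, buy HUF at spot, deposit the HUF at 5.92%, and sell the proceeds forward at 0.0043974.
Profit = 1,652,844.33 − 1,638,121.87 = NZD 14,722.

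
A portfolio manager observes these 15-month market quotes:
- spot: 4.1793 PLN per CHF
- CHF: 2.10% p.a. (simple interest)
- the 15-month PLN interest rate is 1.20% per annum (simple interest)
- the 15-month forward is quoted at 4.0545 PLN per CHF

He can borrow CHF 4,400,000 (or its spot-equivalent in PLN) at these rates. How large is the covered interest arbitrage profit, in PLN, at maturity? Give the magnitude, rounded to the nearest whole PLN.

T = 15/12 years.
Route A — deposit CHF, sell forward: 4,400,000 × 1.026250 × 4.0545 = PLN 18,308,094.75.
Route B — convert at spot, deposit PLN: 4,400,000 × 4.1793 × 1.015000 = PLN 18,664,753.80.
The quoted forward undervalues CHF, so borrow CHF, convert to PLN at spot, deposit the PLN at 1.20%, and buy CHF forward at 4.0545 to cover the loan.
The gap between the two covered legs is PLN 356,659.

PLN 356,659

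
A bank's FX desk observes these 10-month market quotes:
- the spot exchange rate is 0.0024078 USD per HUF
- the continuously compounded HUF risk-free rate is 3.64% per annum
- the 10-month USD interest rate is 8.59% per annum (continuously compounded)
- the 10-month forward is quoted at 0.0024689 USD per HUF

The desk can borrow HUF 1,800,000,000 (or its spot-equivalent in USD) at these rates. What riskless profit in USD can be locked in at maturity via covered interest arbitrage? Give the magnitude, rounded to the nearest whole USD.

USD 74,772

T = 10/12 years.
Invest the HUF and cover forward: 1,800,000,000 × 1.030798076 × 0.0024689 = USD 4,580,887.27.
Convert at spot and invest in USD: 1,800,000,000 × 0.0024078 × 1.074207664 = USD 4,655,658.98.
The quoted forward undervalues HUF, so borrow HUF, convert to USD at spot, deposit the USD at 8.59%, and buy HUF forward at 0.0024689 to cover the loan.
The gap between the two covered legs is USD 74,772.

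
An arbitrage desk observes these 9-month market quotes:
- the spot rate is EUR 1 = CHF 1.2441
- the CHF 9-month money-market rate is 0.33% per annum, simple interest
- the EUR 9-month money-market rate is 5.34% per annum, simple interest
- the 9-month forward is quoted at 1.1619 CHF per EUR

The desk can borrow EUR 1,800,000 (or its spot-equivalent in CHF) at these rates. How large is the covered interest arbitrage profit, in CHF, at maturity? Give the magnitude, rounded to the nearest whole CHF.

CHF 69,741

T = 9/12 years.
Invest the EUR and cover forward: 1,800,000 × 1.040050 × 1.1619 = CHF 2,175,181.37.
Convert at spot and invest in CHF: 1,800,000 × 1.2441 × 1.002475 = CHF 2,244,922.47.
The quoted forward undervalues EUR, so borrow EUR, convert to CHF at spot, deposit the CHF at 0.33%, and buy EUR forward at 1.1619 to cover the loan.
Arbitrage profit = |2,175,181.37 − 2,244,922.47| = CHF 69,741.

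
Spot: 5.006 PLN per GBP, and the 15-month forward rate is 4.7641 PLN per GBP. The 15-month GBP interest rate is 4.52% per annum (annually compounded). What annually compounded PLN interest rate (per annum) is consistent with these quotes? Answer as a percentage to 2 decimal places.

0.46%

T = 15/12 years.
CIP gives F = S · g_PLN/g_GBP, so g_PLN/g_GBP = 4.7641/5.006 = 0.9516780.
GBP growth factor: (1 + 0.0452)^(15/12) = 1.0568157.
So the PLN growth factor = 1.0057483.
Annualise: 1.0057483^(12/15) − 1 = 0.004596 = 0.46%.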